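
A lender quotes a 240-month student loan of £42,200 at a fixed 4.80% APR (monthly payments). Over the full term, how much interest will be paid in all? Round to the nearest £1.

£23,526

At 4.80% the monthly rate is 0.0040000, so the payment is 42,200 × 0.0040000 / (1 − 1.0040000^−240) = £273.86.
Total paid = 240 × £273.86 = £65,726.40; interest = £65,726.40 − £42,200 = £23,526.40.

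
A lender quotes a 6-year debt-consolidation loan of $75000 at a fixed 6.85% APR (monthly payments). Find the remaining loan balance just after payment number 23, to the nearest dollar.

With monthly rate i = 6.85%/12 = 0.0057083, the balance after k of n payments is P · [(1+i)^n − (1+i)^k] / [(1+i)^n − 1].
(1+0.0057083)^72 = 1.50656373 and (1+0.0057083)^23 = 1.13987472, so the balance is 75,000 × (1.50656373 − 1.13987472) / (1.50656373 − 1) = $54,290.65.

$54,291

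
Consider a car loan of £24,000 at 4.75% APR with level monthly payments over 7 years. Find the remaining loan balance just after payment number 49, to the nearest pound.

With monthly rate i = 4.75%/12 = 0.0039583, the balance after k of n payments is P · [(1+i)^n − (1+i)^k] / [(1+i)^n − 1].
(1+0.0039583)^84 = 1.39353496 and (1+0.0039583)^49 = 1.21358097, so the balance is 24,000 × (1.39353496 − 1.21358097) / (1.39353496 − 1) = £10,974.62.

£10,975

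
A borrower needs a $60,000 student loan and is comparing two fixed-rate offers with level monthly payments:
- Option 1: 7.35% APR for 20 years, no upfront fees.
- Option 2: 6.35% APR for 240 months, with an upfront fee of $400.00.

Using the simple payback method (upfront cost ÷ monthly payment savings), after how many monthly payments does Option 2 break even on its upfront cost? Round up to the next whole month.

12 months

Option 1: at 7.35% the monthly rate is 0.0061250, so the payment is 60,000 × 0.0061250 / (1 − 1.0061250^−240) = $477.87.
Option 2: at 6.35% the monthly rate is 0.0052917, so the payment is 60,000 × 0.0052917 / (1 − 1.0052917^−240) = $442.06.
Monthly savings = $477.87 − $442.06 = $35.81.
Break-even = $400.00 / $35.81 = 11.17 → 12 months.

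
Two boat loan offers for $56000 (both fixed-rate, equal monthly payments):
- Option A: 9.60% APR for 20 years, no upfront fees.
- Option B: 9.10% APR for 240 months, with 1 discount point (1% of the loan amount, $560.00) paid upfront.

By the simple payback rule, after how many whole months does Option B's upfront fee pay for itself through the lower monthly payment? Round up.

31 months

Option A: at 9.60% the monthly rate is 0.0080000, so the payment is 56,000 × 0.0080000 / (1 − 1.0080000^−240) = $525.66.
Option B: at 9.10% the monthly rate is 0.0075833, so the payment is 56,000 × 0.0075833 / (1 − 1.0075833^−240) = $507.45.
Monthly savings = $525.66 − $507.45 = $18.21.
Break-even = $560.00 / $18.21 = 30.75 → 31 months.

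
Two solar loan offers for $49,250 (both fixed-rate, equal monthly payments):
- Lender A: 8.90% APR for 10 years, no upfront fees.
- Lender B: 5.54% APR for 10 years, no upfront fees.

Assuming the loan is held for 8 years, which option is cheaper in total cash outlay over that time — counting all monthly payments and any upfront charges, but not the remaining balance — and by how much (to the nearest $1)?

Lender B by $8,232

Lender A: monthly rate = 8.9%/12 = 0.0074167; payment = 49,250 × 0.0074167 / (1 − (1+0.0074167)^−120) = $621.22.
Lender B: monthly rate = 5.54%/12 = 0.0046167; payment = 49,250 × 0.0046167 / (1 − (1+0.0046167)^−120) = $535.47.
Over 96 months: Lender A costs 96 × $621.22 = $59,637.12; Lender B costs 96 × $535.47 = $51,405.12.
Lender B is cheaper by $59,637.12 − $51,405.12 = $8,232.00.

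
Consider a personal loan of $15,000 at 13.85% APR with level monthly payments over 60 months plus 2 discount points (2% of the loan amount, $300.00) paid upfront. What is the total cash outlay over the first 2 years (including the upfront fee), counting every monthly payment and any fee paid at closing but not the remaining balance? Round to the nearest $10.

$8,650

At 13.85% the monthly rate is 0.0115417, so the payment is 15,000 × 0.0115417 / (1 − 1.0115417^−60) = $347.86.
Total outlay = 24 × $347.86 + $300.00 = $8,648.64.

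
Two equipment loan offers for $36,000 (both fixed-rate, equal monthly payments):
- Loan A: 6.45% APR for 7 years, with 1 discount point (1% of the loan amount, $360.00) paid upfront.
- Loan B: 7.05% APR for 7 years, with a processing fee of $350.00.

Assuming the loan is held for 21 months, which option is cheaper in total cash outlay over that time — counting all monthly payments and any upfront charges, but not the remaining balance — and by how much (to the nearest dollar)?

Loan A by $211

Loan A: at 6.45% the monthly rate is 0.0053750, so the payment is 36,000 × 0.0053750 / (1 − 1.0053750^−84) = $533.71.
Loan B: monthly rate = 7.05%/12 = 0.0058750; payment = 36,000 × 0.0058750 / (1 − (1+0.0058750)^−84) = $544.22.
Over 21 months: Loan A costs 21 × $533.71 + $360.00 = $11,567.91; Loan B costs 21 × $544.22 + $350.00 = $11,778.62.
Loan A is cheaper by $11,778.62 − $11,567.91 = $210.71.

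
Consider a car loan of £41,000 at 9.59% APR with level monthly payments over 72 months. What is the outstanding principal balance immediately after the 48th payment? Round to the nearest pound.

£16,344

With monthly rate i = 9.59%/12 = 0.0079917, the balance after k of n payments is P · [(1+i)^n − (1+i)^k] / [(1+i)^n − 1].
(1+0.0079917)^72 = 1.77378020 and (1+0.0079917)^48 = 1.46532244, so the balance is 41,000 × (1.77378020 − 1.46532244) / (1.77378020 − 1) = £16,344.13.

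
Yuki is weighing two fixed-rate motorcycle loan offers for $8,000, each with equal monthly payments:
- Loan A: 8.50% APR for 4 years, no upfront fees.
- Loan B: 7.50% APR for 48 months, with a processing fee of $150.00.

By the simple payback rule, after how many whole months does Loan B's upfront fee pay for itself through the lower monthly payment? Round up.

40 months

Loan A: at 8.50% the monthly rate is 0.0070833, so the payment is 8,000 × 0.0070833 / (1 − 1.0070833^−48) = $197.19.
Loan B: at 7.50% the monthly rate is 0.0062500, so the payment is 8,000 × 0.0062500 / (1 − 1.0062500^−48) = $193.43.
Monthly savings = $197.19 − $193.43 = $3.76.
Break-even = $150.00 / $3.76 = 39.89 → 40 months.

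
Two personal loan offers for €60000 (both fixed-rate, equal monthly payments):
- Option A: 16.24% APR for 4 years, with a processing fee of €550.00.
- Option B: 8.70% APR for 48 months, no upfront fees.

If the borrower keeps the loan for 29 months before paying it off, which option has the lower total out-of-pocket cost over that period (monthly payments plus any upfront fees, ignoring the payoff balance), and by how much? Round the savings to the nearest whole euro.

Option B by €7,024

Option A: monthly rate = 16.24%/12 = 0.0135333; payment = 60,000 × 0.0135333 / (1 − (1+0.0135333)^−48) = €1,707.80.
Option B: monthly rate = 8.7%/12 = 0.0072500; payment = 60,000 × 0.0072500 / (1 − (1+0.0072500)^−48) = €1,484.57.
Over 29 months: Option A costs 29 × €1,707.80 + €550.00 = €50,076.20; Option B costs 29 × €1,484.57 = €43,052.53.
Option B is cheaper by €50,076.20 − €43,052.53 = €7,023.67.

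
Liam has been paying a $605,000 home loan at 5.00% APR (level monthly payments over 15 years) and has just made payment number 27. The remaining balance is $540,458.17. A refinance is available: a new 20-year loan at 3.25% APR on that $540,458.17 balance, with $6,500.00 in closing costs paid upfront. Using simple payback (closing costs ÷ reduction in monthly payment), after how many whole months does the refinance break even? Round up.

Current payment = 605,000 × 5%/12 / (1 − (1+0.0041667)^−180) = $4,784.30.
Refinanced payment = 540,458.17 × 0.0027083 / (1 − (1+0.0027083)^−240) = $3,065.46.
Monthly savings = $4,784.30 − $3,065.46 = $1,718.84.
Break-even = $6,500.00 / $1,718.84 = 3.78 → 4 months.

4 months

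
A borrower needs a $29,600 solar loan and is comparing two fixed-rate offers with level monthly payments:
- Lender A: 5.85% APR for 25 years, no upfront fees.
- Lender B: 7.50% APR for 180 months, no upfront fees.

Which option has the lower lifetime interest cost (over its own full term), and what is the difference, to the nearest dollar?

Lender A: at 5.85% the monthly rate is 0.0048750, so the payment is 29,600 × 0.0048750 / (1 − 1.0048750^−300) = $188.01.
Total interest on Lender A = 300 × $188.01 − $29,600 = $26,803.00.
Lender B: at 7.50% the monthly rate is 0.0062500, so the payment is 29,600 × 0.0062500 / (1 − 1.0062500^−180) = $274.40.
Total interest on Lender B = 180 × $274.40 − $29,600 = $19,792.00.
Lender B is lower by $7,011.00.

Lender B by $7,011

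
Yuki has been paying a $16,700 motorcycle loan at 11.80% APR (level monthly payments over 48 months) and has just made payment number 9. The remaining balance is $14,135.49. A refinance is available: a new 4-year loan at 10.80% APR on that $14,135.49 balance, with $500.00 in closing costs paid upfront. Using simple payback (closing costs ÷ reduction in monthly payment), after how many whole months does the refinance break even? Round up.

7 months

Current payment = 16,700 × 11.8%/12 / (1 − (1+0.0098333)^−48) = $438.14.
Refinanced payment = 14,135.49 × 0.0090000 / (1 − (1+0.0090000)^−48) = $363.97.
Monthly savings = $438.14 − $363.97 = $74.17.
Break-even = $500.00 / $74.17 = 6.74 → 7 months.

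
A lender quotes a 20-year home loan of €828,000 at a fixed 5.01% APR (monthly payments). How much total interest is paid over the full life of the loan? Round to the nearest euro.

€484,562

Monthly rate = 5.01%/12 = 0.0041750; payment = 828,000 × 0.0041750 / (1 − (1+0.0041750)^−240) = €5,469.01.
Total paid = 240 × €5,469.01 = €1,312,562.40; interest = €1,312,562.40 − €828,000 = €484,562.40.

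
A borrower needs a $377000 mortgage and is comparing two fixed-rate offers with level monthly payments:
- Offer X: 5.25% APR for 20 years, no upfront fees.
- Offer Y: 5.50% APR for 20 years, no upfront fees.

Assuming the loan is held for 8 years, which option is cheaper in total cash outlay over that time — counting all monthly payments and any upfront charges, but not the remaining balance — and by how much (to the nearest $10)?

Offer X: monthly rate = 5.25%/12 = 0.0043750; payment = 377,000 × 0.0043750 / (1 − (1+0.0043750)^−240) = $2,540.39.
Offer Y: at 5.50% the monthly rate is 0.0045833, so the payment is 377,000 × 0.0045833 / (1 − 1.0045833^−240) = $2,593.34.
Over 96 months: Offer X costs 96 × $2,540.39 = $243,877.44; Offer Y costs 96 × $2,593.34 = $248,960.64.
Offer X is cheaper by $248,960.64 − $243,877.44 = $5,083.20.

Offer X by $5,080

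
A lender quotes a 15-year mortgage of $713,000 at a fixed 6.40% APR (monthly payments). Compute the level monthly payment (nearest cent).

$6,171.87

Monthly rate = 6.4%/12 = 0.0053333; payment = 713,000 × 0.0053333 / (1 − (1+0.0053333)^−180) = $6,171.87.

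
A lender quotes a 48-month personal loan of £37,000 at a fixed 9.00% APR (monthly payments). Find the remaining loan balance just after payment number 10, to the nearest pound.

With monthly rate i = 9%/12 = 0.0075000, the balance after k of n payments is P · [(1+i)^n − (1+i)^k] / [(1+i)^n − 1].
(1+0.0075000)^48 = 1.43140533 and (1+0.0075000)^10 = 1.07758255, so the balance is 37,000 × (1.43140533 − 1.07758255) / (1.43140533 − 1) = £30,346.04.

£30,346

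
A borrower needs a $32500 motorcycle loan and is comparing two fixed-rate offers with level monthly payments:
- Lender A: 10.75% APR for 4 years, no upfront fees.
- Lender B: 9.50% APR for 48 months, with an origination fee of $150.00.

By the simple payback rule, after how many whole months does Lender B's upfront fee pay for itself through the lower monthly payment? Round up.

8 months

Lender A: at 10.75% the monthly rate is 0.0089583, so the payment is 32,500 × 0.0089583 / (1 − 1.0089583^−48) = $836.04.
Lender B: at 9.50% the monthly rate is 0.0079167, so the payment is 32,500 × 0.0079167 / (1 − 1.0079167^−48) = $816.50.
Monthly savings = $836.04 − $816.50 = $19.54.
Break-even = $150.00 / $19.54 = 7.68 → 8 months.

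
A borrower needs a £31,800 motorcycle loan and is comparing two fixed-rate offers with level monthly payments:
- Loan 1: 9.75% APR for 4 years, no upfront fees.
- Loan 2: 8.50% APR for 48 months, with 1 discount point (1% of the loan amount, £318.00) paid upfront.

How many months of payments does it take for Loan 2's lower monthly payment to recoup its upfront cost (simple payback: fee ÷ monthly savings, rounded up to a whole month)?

17 months

Loan 1: at 9.75% the monthly rate is 0.0081250, so the payment is 31,800 × 0.0081250 / (1 − 1.0081250^−48) = £802.72.
Loan 2: monthly rate = 8.5%/12 = 0.0070833; payment = 31,800 × 0.0070833 / (1 − (1+0.0070833)^−48) = £783.82.
Monthly savings = £802.72 − £783.82 = £18.90.
Break-even = £318.00 / £18.90 = 16.83 → 17 months.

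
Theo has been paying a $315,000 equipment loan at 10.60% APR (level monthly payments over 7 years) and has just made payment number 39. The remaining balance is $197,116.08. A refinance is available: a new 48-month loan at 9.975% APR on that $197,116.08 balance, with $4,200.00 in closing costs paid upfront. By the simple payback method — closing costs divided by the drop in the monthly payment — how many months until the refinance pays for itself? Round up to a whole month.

13 months

Current payment = 315,000 × 10.6%/12 / (1 − (1+0.0088333)^−84) = $5,327.55.
Refinanced payment = 197,116.08 × 0.0083125 / (1 − (1+0.0083125)^−48) = $4,997.01.
Monthly savings = $5,327.55 − $4,997.01 = $330.54.
Break-even = $4,200.00 / $330.54 = 12.71 → 13 months.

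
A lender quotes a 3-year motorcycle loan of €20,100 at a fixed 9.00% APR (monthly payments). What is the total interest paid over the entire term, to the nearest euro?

Monthly rate = 9%/12 = 0.0075000; payment = 20,100 × 0.0075000 / (1 − (1+0.0075000)^−36) = €639.17.
Total paid = 36 × €639.17 = €23,010.12; interest = €23,010.12 − €20,100 = €2,910.12.

€2,910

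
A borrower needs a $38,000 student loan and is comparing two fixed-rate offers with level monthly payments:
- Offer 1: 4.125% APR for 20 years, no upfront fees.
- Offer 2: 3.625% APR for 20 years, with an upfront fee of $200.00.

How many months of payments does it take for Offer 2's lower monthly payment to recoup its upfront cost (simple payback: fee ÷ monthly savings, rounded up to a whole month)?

21 months

Offer 1: at 4.125% the monthly rate is 0.0034375, so the payment is 38,000 × 0.0034375 / (1 − 1.0034375^−240) = $232.78.
Offer 2: monthly rate = 3.625%/12 = 0.0030208; payment = 38,000 × 0.0030208 / (1 − (1+0.0030208)^−240) = $222.83.
Monthly savings = $232.78 − $222.83 = $9.95.
Break-even = $200.00 / $9.95 = 20.10 → 21 months.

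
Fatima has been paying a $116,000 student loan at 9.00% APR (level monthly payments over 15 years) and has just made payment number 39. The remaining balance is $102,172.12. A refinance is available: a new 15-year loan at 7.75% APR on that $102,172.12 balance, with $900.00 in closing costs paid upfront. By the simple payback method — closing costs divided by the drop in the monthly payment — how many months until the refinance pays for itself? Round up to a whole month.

Current payment = 116,000 × 9%/12 / (1 − (1+0.0075000)^−180) = $1,176.55.
Refinanced payment = 102,172.12 × 0.0064583 / (1 − (1+0.0064583)^−180) = $961.72.
Monthly savings = $1,176.55 − $961.72 = $214.83.
Break-even = $900.00 / $214.83 = 4.19 → 5 months.

5 months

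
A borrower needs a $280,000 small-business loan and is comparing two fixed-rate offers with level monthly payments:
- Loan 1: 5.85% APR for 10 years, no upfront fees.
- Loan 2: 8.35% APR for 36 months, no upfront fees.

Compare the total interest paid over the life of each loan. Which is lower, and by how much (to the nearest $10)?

Loan 1: at 5.85% the monthly rate is 0.0048750, so the payment is 280,000 × 0.0048750 / (1 − 1.0048750^−120) = $3,087.52.
Total interest on Loan 1 = 120 × $3,087.52 − $280,000 = $90,502.40.
Loan 2: monthly rate = 8.35%/12 = 0.0069583; payment = 280,000 × 0.0069583 / (1 − (1+0.0069583)^−36) = $8,819.46.
Total interest on Loan 2 = 36 × $8,819.46 − $280,000 = $37,500.56.
Loan 2 is lower by $53,001.84.

Loan 2 by $53,000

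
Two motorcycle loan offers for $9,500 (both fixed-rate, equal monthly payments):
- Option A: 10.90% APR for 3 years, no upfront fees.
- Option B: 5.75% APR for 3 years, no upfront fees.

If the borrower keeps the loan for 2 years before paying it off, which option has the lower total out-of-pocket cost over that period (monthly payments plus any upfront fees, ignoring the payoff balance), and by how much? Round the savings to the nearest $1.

Option A: monthly rate = 10.9%/12 = 0.0090833; payment = 9,500 × 0.0090833 / (1 − (1+0.0090833)^−36) = $310.57.
Option B: monthly rate = 5.75%/12 = 0.0047917; payment = 9,500 × 0.0047917 / (1 − (1+0.0047917)^−36) = $287.93.
Over 24 months: Option A costs 24 × $310.57 = $7,453.68; Option B costs 24 × $287.93 = $6,910.32.
Option B is cheaper by $7,453.68 − $6,910.32 = $543.36.

Option B by $543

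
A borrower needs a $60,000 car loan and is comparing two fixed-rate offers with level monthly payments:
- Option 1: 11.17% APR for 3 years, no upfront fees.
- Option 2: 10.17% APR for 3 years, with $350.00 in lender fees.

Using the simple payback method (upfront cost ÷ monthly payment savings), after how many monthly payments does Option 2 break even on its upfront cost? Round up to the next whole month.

Option 1: monthly rate = 11.17%/12 = 0.0093083; payment = 60,000 × 0.0093083 / (1 − (1+0.0093083)^−36) = $1,969.16.
Option 2: at 10.17% the monthly rate is 0.0084750, so the payment is 60,000 × 0.0084750 / (1 − 1.0084750^−36) = $1,940.82.
Monthly savings = $1,969.16 − $1,940.82 = $28.34.
Break-even = $350.00 / $28.34 = 12.35 → 13 months.

13 months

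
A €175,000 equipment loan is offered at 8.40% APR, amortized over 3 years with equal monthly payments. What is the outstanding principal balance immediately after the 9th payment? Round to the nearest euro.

With monthly rate i = 8.4%/12 = 0.0070000, the balance after k of n payments is P · [(1+i)^n − (1+i)^k] / [(1+i)^n − 1].
(1+0.0070000)^36 = 1.28546702 and (1+0.0070000)^9 = 1.06479312, so the balance is 175,000 × (1.28546702 − 1.06479312) / (1.28546702 − 1) = €135,279.84.

€135,280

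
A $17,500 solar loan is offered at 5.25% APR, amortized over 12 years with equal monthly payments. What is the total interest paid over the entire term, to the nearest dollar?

$6,125

Monthly rate = 5.25%/12 = 0.0043750; payment = 17,500 × 0.0043750 / (1 − (1+0.0043750)^−144) = $164.06.
Total paid = 144 × $164.06 = $23,624.64; interest = $23,624.64 − $17,500 = $6,124.64.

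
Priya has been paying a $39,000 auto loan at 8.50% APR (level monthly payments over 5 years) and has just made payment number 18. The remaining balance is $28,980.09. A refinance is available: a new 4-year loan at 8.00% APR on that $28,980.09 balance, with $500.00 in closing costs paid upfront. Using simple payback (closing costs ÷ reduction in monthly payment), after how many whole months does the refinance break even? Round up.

6 months

Current payment = 39,000 × 8.5%/12 / (1 − (1+0.0070833)^−60) = $800.14.
Refinanced payment = 28,980.09 × 0.0066667 / (1 − (1+0.0066667)^−48) = $707.49.
Monthly savings = $800.14 − $707.49 = $92.65.
Break-even = $500.00 / $92.65 = 5.40 → 6 months.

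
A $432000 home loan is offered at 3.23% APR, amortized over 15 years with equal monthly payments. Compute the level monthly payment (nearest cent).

Monthly rate = 3.23%/12 = 0.0026917; payment = 432,000 × 0.0026917 / (1 − (1+0.0026917)^−180) = $3,031.33.

$3,031.33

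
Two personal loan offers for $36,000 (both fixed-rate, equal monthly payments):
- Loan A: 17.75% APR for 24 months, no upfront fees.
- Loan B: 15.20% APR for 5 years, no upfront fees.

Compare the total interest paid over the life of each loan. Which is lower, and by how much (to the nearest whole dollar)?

Loan A by $8,583

Loan A: monthly rate = 17.75%/12 = 0.0147917; payment = 36,000 × 0.0147917 / (1 − (1+0.0147917)^−24) = $1,792.92.
Total interest on Loan A = 24 × $1,792.92 − $36,000 = $7,030.08.
Loan B: at 15.20% the monthly rate is 0.0126667, so the payment is 36,000 × 0.0126667 / (1 − 1.0126667^−60) = $860.22.
Total interest on Loan B = 60 × $860.22 − $36,000 = $15,613.20.
Loan A is lower by $8,583.12.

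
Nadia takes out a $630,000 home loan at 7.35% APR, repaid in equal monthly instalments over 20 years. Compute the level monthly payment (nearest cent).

$5,017.61

At 7.35% the monthly rate is 0.0061250, so the payment is 630,000 × 0.0061250 / (1 − 1.0061250^−240) = $5,017.61.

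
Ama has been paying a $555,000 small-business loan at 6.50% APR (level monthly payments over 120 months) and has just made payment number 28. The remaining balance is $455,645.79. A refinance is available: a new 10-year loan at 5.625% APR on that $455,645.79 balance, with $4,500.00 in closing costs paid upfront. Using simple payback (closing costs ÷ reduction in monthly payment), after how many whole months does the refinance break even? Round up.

4 months

Current payment = 555,000 × 6.5%/12 / (1 − (1+0.0054167)^−120) = $6,301.91.
Refinanced payment = 455,645.79 × 0.0046875 / (1 − (1+0.0046875)^−120) = $4,973.22.
Monthly savings = $6,301.91 − $4,973.22 = $1,328.69.
Break-even = $4,500.00 / $1,328.69 = 3.39 → 4 months.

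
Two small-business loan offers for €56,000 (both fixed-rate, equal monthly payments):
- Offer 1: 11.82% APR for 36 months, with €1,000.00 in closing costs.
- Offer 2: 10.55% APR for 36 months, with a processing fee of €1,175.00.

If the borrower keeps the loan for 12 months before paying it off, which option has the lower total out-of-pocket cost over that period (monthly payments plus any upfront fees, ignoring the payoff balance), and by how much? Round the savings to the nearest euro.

Offer 2 by €230

Offer 1: at 11.82% the monthly rate is 0.0098500, so the payment is 56,000 × 0.0098500 / (1 − 1.0098500^−36) = €1,855.19.
Offer 2: at 10.55% the monthly rate is 0.0087917, so the payment is 56,000 × 0.0087917 / (1 − 1.0087917^−36) = €1,821.46.
Over 12 months: Offer 1 costs 12 × €1,855.19 + €1,000.00 = €23,262.28; Offer 2 costs 12 × €1,821.46 + €1,175.00 = €23,032.52.
Offer 2 is cheaper by €23,262.28 − €23,032.52 = €229.76.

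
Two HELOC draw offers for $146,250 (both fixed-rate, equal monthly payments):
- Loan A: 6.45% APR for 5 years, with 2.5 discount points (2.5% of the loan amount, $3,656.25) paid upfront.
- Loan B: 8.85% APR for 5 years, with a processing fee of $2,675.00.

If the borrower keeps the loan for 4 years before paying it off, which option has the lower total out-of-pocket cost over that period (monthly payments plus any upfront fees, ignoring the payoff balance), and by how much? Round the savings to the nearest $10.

Loan A by $7,040

Loan A: at 6.45% the monthly rate is 0.0053750, so the payment is 146,250 × 0.0053750 / (1 − 1.0053750^−60) = $2,858.13.
Loan B: at 8.85% the monthly rate is 0.0073750, so the payment is 146,250 × 0.0073750 / (1 − 1.0073750^−60) = $3,025.27.
Over 48 months: Loan A costs 48 × $2,858.13 + $3,656.25 = $140,846.49; Loan B costs 48 × $3,025.27 + $2,675.00 = $147,887.96.
Loan A is cheaper by $147,887.96 − $140,846.49 = $7,041.47.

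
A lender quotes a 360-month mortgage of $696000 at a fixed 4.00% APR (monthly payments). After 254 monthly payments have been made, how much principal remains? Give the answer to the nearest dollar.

$296,306

With monthly rate i = 4%/12 = 0.0033333, the balance after k of n payments is P · [(1+i)^n − (1+i)^k] / [(1+i)^n − 1].
(1+0.0033333)^360 = 3.31349801 and (1+0.0033333)^254 = 2.32858010, so the balance is 696,000 × (3.31349801 − 2.32858010) / (3.31349801 − 1) = $296,305.79.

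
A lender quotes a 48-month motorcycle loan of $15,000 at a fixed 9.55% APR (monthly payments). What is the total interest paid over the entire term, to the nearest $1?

$3,106

Monthly rate = 9.55%/12 = 0.0079583; payment = 15,000 × 0.0079583 / (1 − (1+0.0079583)^−48) = $377.21.
Total paid = 48 × $377.21 = $18,106.08; interest = $18,106.08 − $15,000 = $3,106.08.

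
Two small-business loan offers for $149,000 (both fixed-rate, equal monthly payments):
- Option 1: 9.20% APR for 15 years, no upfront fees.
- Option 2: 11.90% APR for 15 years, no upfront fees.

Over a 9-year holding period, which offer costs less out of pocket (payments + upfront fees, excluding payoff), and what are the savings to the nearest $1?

Option 1 by $26,961

Option 1: at 9.20% the monthly rate is 0.0076667, so the payment is 149,000 × 0.0076667 / (1 − 1.0076667^−180) = $1,529.04.
Option 2: at 11.90% the monthly rate is 0.0099167, so the payment is 149,000 × 0.0099167 / (1 − 1.0099167^−180) = $1,778.68.
Over 108 months: Option 1 costs 108 × $1,529.04 = $165,136.32; Option 2 costs 108 × $1,778.68 = $192,097.44.
Option 1 is cheaper by $192,097.44 − $165,136.32 = $26,961.12.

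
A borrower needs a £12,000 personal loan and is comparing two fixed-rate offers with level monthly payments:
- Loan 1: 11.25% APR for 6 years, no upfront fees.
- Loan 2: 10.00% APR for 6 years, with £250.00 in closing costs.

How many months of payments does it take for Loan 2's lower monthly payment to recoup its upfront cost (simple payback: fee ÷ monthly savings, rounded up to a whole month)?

33 months

Loan 1: monthly rate = 11.25%/12 = 0.0093750; payment = 12,000 × 0.0093750 / (1 − (1+0.0093750)^−72) = £229.95.
Loan 2: at 10.00% the monthly rate is 0.0083333, so the payment is 12,000 × 0.0083333 / (1 − 1.0083333^−72) = £222.31.
Monthly savings = £229.95 − £222.31 = £7.64.
Break-even = £250.00 / £7.64 = 32.72 → 33 months.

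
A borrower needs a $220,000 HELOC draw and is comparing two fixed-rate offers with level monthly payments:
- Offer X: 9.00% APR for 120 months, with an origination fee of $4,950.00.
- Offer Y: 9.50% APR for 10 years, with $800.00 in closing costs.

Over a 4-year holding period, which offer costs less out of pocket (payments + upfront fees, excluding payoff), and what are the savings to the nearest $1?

Offer Y by $1,276

Offer X: monthly rate = 9%/12 = 0.0075000; payment = 220,000 × 0.0075000 / (1 − (1+0.0075000)^−120) = $2,786.87.
Offer Y: monthly rate = 9.5%/12 = 0.0079167; payment = 220,000 × 0.0079167 / (1 − (1+0.0079167)^−120) = $2,846.75.
Over 48 months: Offer X costs 48 × $2,786.87 + $4,950.00 = $138,719.76; Offer Y costs 48 × $2,846.75 + $800.00 = $137,444.00.
Offer Y is cheaper by $138,719.76 − $137,444.00 = $1,275.76.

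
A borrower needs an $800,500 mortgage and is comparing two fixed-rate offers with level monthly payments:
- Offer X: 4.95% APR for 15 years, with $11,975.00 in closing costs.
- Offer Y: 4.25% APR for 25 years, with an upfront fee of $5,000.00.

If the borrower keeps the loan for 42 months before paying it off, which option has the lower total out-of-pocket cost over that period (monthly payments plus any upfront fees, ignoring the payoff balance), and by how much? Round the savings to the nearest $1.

Offer X: at 4.95% the monthly rate is 0.0041250, so the payment is 800,500 × 0.0041250 / (1 − 1.0041250^−180) = $6,309.47.
Offer Y: at 4.25% the monthly rate is 0.0035417, so the payment is 800,500 × 0.0035417 / (1 − 1.0035417^−300) = $4,336.61.
Over 42 months: Offer X costs 42 × $6,309.47 + $11,975.00 = $276,972.74; Offer Y costs 42 × $4,336.61 + $5,000.00 = $187,137.62.
Offer Y is cheaper by $276,972.74 − $187,137.62 = $89,835.12.

Offer Y by $89,835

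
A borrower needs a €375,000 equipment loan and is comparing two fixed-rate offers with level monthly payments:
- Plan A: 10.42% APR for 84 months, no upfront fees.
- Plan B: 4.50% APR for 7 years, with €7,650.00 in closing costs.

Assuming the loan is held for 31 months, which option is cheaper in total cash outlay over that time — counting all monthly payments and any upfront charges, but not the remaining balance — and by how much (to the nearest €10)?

Plan A: monthly rate = 10.42%/12 = 0.0086833; payment = 375,000 × 0.0086833 / (1 − (1+0.0086833)^−84) = €6,307.13.
Plan B: monthly rate = 4.5%/12 = 0.0037500; payment = 375,000 × 0.0037500 / (1 − (1+0.0037500)^−84) = €5,212.56.
Over 31 months: Plan A costs 31 × €6,307.13 = €195,521.03; Plan B costs 31 × €5,212.56 + €7,650.00 = €169,239.36.
Plan B is cheaper by €195,521.03 − €169,239.36 = €26,281.67.

Plan B by €26,280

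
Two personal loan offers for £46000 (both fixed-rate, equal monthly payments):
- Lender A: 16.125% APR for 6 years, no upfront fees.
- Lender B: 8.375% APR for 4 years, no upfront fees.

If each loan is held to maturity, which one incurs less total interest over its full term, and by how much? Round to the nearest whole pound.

Lender A: monthly rate = 16.125%/12 = 0.0134375; payment = 46,000 × 0.0134375 / (1 − (1+0.0134375)^−72) = £1,000.99.
Total interest on Lender A = 72 × £1,000.99 − £46,000 = £26,071.28.
Lender B: monthly rate = 8.375%/12 = 0.0069792; payment = 46,000 × 0.0069792 / (1 − (1+0.0069792)^−48) = £1,131.11.
Total interest on Lender B = 48 × £1,131.11 − £46,000 = £8,293.28.
Lender B is lower by £17,778.00.

Lender B by £17,778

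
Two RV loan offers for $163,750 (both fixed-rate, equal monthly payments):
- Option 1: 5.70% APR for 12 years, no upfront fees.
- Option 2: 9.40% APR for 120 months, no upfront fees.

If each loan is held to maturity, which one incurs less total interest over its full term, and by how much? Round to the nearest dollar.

Option 1: monthly rate = 5.7%/12 = 0.0047500; payment = 163,750 × 0.0047500 / (1 − (1+0.0047500)^−144) = $1,572.65.
Total interest on Option 1 = 144 × $1,572.65 − $163,750 = $62,711.60.
Option 2: monthly rate = 9.4%/12 = 0.0078333; payment = 163,750 × 0.0078333 / (1 − (1+0.0078333)^−120) = $2,109.93.
Total interest on Option 2 = 120 × $2,109.93 − $163,750 = $89,441.60.
Option 1 is lower by $26,730.00.

Option 1 by $26,730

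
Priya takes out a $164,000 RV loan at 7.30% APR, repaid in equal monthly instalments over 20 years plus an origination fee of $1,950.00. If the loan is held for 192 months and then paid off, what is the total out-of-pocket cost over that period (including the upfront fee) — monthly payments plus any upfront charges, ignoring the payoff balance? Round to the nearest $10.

Monthly rate = 7.3%/12 = 0.0060833; payment = 164,000 × 0.0060833 / (1 − (1+0.0060833)^−240) = $1,301.19.
Total outlay = 192 × $1,301.19 + $1,950.00 = $251,778.48.

$251,780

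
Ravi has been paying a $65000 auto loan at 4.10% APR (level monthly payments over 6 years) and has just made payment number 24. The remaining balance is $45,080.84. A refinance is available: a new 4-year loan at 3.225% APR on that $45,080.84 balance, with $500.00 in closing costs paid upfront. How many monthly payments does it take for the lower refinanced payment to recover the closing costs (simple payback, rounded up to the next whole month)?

Current payment = 65,000 × 4.1%/12 / (1 − (1+0.0034167)^−72) = $1,019.90.
Refinanced payment = 45,080.84 × 0.0026875 / (1 − (1+0.0026875)^−48) = $1,002.32.
Monthly savings = $1,019.90 − $1,002.32 = $17.58.
Break-even = $500.00 / $17.58 = 28.44 → 29 months.

29 months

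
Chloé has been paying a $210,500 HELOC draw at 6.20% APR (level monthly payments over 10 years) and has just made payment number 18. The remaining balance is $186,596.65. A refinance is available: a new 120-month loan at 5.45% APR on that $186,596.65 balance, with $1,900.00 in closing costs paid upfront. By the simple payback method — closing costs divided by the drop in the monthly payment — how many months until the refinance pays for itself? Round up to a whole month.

6 months

Current payment = 210,500 × 6.2%/12 / (1 − (1+0.0051667)^−120) = $2,358.18.
Refinanced payment = 186,596.65 × 0.0045417 / (1 − (1+0.0045417)^−120) = $2,020.44.
Monthly savings = $2,358.18 − $2,020.44 = $337.74.
Break-even = $1,900.00 / $337.74 = 5.63 → 6 months.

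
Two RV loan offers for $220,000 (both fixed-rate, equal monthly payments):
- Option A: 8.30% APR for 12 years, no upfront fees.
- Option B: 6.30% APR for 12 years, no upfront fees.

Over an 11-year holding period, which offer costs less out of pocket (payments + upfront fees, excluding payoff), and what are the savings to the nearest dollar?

Option A: monthly rate = 8.3%/12 = 0.0069167; payment = 220,000 × 0.0069167 / (1 − (1+0.0069167)^−144) = $2,417.73.
Option B: at 6.30% the monthly rate is 0.0052500, so the payment is 220,000 × 0.0052500 / (1 − 1.0052500^−144) = $2,181.18.
Over 132 months: Option A costs 132 × $2,417.73 = $319,140.36; Option B costs 132 × $2,181.18 = $287,915.76.
Option B is cheaper by $319,140.36 − $287,915.76 = $31,224.60.

Option B by $31,225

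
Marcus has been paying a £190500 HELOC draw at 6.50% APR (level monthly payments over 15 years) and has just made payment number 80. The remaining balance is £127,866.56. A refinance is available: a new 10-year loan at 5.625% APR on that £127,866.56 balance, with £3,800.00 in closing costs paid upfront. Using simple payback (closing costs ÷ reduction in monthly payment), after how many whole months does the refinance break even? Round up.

15 months

Current payment = 190,500 × 6.5%/12 / (1 − (1+0.0054167)^−180) = £1,659.46.
Refinanced payment = 127,866.56 × 0.0046875 / (1 − (1+0.0046875)^−120) = £1,395.62.
Monthly savings = £1,659.46 − £1,395.62 = £263.84.
Break-even = £3,800.00 / £263.84 = 14.40 → 15 months.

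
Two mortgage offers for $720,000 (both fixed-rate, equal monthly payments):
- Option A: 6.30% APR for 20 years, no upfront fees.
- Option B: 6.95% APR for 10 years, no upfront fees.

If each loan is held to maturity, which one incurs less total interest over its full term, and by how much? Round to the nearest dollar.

Option B by $267,133

Option A: at 6.30% the monthly rate is 0.0052500, so the payment is 720,000 × 0.0052500 / (1 − 1.0052500^−240) = $5,283.69.
Total interest on Option A = 240 × $5,283.69 − $720,000 = $548,085.60.
Option B: monthly rate = 6.95%/12 = 0.0057917; payment = 720,000 × 0.0057917 / (1 − (1+0.0057917)^−120) = $8,341.27.
Total interest on Option B = 120 × $8,341.27 − $720,000 = $280,952.40.
Option B is lower by $267,133.20.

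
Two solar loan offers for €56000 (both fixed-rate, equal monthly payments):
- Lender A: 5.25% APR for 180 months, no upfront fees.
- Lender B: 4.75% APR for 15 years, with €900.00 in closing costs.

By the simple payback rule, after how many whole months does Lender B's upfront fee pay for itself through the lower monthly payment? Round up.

62 months

Lender A: at 5.25% the monthly rate is 0.0043750, so the payment is 56,000 × 0.0043750 / (1 − 1.0043750^−180) = €450.17.
Lender B: at 4.75% the monthly rate is 0.0039583, so the payment is 56,000 × 0.0039583 / (1 − 1.0039583^−180) = €435.59.
Monthly savings = €450.17 − €435.59 = €14.58.
Break-even = €900.00 / €14.58 = 61.73 → 62 months.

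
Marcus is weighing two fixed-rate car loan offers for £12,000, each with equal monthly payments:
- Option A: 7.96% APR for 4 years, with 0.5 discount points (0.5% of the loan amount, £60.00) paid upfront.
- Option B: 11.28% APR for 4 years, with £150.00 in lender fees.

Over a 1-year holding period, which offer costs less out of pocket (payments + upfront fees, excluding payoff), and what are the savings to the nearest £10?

Option A by £320

Option A: monthly rate = 7.96%/12 = 0.0066333; payment = 12,000 × 0.0066333 / (1 − (1+0.0066333)^−48) = £292.73.
Option B: at 11.28% the monthly rate is 0.0094000, so the payment is 12,000 × 0.0094000 / (1 − 1.0094000^−48) = £311.78.
Over 12 months: Option A costs 12 × £292.73 + £60.00 = £3,572.76; Option B costs 12 × £311.78 + £150.00 = £3,891.36.
Option A is cheaper by £3,891.36 − £3,572.76 = £318.60.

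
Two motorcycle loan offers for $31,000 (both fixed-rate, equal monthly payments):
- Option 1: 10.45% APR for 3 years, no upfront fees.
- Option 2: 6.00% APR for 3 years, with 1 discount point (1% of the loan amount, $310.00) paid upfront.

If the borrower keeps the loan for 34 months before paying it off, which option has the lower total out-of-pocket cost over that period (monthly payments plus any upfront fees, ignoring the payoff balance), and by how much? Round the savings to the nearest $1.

Option 1: monthly rate = 10.45%/12 = 0.0087083; payment = 31,000 × 0.0087083 / (1 − (1+0.0087083)^−36) = $1,006.85.
Option 2: at 6.00% the monthly rate is 0.0050000, so the payment is 31,000 × 0.0050000 / (1 − 1.0050000^−36) = $943.08.
Over 34 months: Option 1 costs 34 × $1,006.85 = $34,232.90; Option 2 costs 34 × $943.08 + $310.00 = $32,374.72.
Option 2 is cheaper by $34,232.90 − $32,374.72 = $1,858.18.

Option 2 by $1,858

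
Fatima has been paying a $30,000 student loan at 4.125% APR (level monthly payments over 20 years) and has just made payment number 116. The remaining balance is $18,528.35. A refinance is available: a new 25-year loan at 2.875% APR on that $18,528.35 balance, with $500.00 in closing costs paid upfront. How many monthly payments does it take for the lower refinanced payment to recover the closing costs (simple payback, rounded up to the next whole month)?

Current payment = 30,000 × 4.125%/12 / (1 − (1+0.0034375)^−240) = $183.78.
Refinanced payment = 18,528.35 × 0.0023958 / (1 − (1+0.0023958)^−300) = $86.66.
Monthly savings = $183.78 − $86.66 = $97.12.
Break-even = $500.00 / $97.12 = 5.15 → 6 months.

6 months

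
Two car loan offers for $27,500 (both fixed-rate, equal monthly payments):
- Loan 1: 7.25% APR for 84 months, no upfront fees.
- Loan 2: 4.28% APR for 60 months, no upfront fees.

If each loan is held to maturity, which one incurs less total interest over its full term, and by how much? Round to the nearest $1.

Loan 1: at 7.25% the monthly rate is 0.0060417, so the payment is 27,500 × 0.0060417 / (1 − 1.0060417^−84) = $418.42.
Total interest on Loan 1 = 84 × $418.42 − $27,500 = $7,647.28.
Loan 2: monthly rate = 4.28%/12 = 0.0035667; payment = 27,500 × 0.0035667 / (1 − (1+0.0035667)^−60) = $509.94.
Total interest on Loan 2 = 60 × $509.94 − $27,500 = $3,096.40.
Loan 2 is lower by $4,550.88.

Loan 2 by $4,551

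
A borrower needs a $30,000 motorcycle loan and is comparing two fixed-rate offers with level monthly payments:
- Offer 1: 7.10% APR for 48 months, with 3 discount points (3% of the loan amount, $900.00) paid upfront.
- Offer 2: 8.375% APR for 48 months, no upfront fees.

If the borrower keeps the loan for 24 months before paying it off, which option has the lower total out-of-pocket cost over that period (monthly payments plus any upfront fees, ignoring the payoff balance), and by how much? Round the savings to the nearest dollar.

Offer 1: at 7.10% the monthly rate is 0.0059167, so the payment is 30,000 × 0.0059167 / (1 − 1.0059167^−48) = $719.78.
Offer 2: at 8.375% the monthly rate is 0.0069792, so the payment is 30,000 × 0.0069792 / (1 − 1.0069792^−48) = $737.68.
Over 24 months: Offer 1 costs 24 × $719.78 + $900.00 = $18,174.72; Offer 2 costs 24 × $737.68 = $17,704.32.
Offer 2 is cheaper by $18,174.72 − $17,704.32 = $470.40.

Offer 2 by $470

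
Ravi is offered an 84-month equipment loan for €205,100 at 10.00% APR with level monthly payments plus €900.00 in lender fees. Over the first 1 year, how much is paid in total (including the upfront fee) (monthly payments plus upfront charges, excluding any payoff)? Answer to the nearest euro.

€41,759

At 10.00% the monthly rate is 0.0083333, so the payment is 205,100 × 0.0083333 / (1 − 1.0083333^−84) = €3,404.90.
Total outlay = 12 × €3,404.90 + €900.00 = €41,758.80.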